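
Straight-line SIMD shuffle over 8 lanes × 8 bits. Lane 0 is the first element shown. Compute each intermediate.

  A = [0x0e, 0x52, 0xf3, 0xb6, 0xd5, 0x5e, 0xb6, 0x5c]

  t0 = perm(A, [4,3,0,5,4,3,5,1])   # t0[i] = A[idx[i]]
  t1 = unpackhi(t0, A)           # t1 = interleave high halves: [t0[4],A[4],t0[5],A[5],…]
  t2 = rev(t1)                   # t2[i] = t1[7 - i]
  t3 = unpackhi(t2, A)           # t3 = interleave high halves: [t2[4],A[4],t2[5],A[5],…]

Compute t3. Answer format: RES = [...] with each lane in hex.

→ t0 |d5|b6|0e|5e|d5|b6|5e|52|
→ t1 |d5|d5|b6|5e|5e|b6|52|5c|
→ t2 |5c|52|b6|5e|5e|b6|d5|d5|
→ t3 |5e|d5|b6|5e|d5|b6|d5|5c|

RES = [ 0x5e  0xd5  0xb6  0x5e  0xd5  0xb6  0xd5  0x5c ]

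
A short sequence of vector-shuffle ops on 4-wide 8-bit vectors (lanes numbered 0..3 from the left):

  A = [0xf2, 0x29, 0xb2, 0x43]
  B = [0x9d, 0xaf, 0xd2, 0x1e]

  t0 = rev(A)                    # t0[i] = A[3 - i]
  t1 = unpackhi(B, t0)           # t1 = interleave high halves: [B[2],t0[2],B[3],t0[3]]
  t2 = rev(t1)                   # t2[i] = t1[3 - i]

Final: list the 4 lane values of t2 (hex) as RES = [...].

RES = [ 0xf2  0x1e  0x29  0xd2 ]

  t0: 43 b2 29 f2
  t1: d2 29 1e f2
  t2: f2 1e 29 d2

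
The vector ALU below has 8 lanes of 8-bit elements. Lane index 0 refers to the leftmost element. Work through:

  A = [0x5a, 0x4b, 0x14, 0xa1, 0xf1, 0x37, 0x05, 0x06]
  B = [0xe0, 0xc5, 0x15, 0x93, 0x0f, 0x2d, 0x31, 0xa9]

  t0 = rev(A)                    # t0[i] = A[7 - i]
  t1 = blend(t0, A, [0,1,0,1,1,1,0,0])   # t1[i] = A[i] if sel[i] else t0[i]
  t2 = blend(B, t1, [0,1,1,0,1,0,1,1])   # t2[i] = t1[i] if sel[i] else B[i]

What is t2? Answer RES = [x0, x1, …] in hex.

RES = [0xe0, 0x4b, 0x37, 0x93, 0xf1, 0x2d, 0x4b, 0x5a]

→ t0 |06|05|37|f1|a1|14|4b|5a|
→ t1 |06|4b|37|a1|f1|37|4b|5a|
→ t2 |e0|4b|37|93|f1|2d|4b|5a|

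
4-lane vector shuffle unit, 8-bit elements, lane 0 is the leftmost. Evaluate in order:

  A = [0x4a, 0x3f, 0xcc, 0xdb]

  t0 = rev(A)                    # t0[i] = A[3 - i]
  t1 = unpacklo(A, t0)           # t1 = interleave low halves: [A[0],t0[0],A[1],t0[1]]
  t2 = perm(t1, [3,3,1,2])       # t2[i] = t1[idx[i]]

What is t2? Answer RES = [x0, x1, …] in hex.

→ t0 |db|cc|3f|4a|
→ t1 |4a|db|3f|cc|
→ t2 |cc|cc|db|3f|

RES = [ 0xcc  0xcc  0xdb  0x3f ]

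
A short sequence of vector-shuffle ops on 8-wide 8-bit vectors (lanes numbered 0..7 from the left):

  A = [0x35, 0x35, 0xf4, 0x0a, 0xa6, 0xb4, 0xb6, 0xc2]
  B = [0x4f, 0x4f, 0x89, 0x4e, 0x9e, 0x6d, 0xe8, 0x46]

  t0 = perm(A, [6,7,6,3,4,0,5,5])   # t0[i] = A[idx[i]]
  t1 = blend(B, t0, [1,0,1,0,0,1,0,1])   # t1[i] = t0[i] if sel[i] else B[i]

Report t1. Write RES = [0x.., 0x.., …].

→ t0 |b6|c2|b6|0a|a6|35|b4|b4|
→ t1 |b6|4f|b6|4e|9e|35|e8|b4|

RES = [ 0xb6  0x4f  0xb6  0x4e  0x9e  0x35  0xe8  0xb4 ]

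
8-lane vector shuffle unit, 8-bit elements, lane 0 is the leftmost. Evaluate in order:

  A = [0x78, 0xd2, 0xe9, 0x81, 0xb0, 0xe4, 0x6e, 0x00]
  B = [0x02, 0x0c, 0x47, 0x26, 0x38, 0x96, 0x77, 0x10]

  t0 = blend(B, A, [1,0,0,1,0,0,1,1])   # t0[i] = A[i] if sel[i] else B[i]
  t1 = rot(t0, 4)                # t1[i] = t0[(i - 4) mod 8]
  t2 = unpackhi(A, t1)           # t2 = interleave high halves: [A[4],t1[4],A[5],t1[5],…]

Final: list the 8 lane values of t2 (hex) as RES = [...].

t0 = [0x78, 0x0c, 0x47, 0x81, 0x38, 0x96, 0x6e, 0x00]
t1 = [0x38, 0x96, 0x6e, 0x00, 0x78, 0x0c, 0x47, 0x81]
t2 = [0xb0, 0x78, 0xe4, 0x0c, 0x6e, 0x47, 0x00, 0x81]

RES = [ 0xb0  0x78  0xe4  0x0c  0x6e  0x47  0x00  0x81 ]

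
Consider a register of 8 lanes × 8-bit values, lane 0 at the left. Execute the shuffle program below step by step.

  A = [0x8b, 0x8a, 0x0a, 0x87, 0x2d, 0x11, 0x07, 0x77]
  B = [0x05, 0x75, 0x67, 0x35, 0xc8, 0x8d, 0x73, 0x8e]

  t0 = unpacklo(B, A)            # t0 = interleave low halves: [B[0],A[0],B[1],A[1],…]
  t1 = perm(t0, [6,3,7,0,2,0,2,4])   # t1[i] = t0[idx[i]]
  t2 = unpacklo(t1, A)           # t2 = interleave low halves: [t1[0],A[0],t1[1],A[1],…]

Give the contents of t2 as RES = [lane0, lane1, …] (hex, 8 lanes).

  t0: 05 8b 75 8a 67 0a 35 87
  t1: 35 8a 87 05 75 05 75 67
  t2: 35 8b 8a 8a 87 0a 05 87

RES = [ 0x35  0x8b  0x8a  0x8a  0x87  0x0a  0x05  0x87 ]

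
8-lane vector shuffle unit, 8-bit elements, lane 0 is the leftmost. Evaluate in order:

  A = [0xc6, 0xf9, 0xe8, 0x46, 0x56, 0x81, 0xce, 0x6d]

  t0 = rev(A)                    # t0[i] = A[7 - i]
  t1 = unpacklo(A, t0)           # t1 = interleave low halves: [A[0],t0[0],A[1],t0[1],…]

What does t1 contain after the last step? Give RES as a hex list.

t0 = [0x6d, 0xce, 0x81, 0x56, 0x46, 0xe8, 0xf9, 0xc6]
t1 = [0xc6, 0x6d, 0xf9, 0xce, 0xe8, 0x81, 0x46, 0x56]

RES = [ 0xc6  0x6d  0xf9  0xce  0xe8  0x81  0x46  0x56 ]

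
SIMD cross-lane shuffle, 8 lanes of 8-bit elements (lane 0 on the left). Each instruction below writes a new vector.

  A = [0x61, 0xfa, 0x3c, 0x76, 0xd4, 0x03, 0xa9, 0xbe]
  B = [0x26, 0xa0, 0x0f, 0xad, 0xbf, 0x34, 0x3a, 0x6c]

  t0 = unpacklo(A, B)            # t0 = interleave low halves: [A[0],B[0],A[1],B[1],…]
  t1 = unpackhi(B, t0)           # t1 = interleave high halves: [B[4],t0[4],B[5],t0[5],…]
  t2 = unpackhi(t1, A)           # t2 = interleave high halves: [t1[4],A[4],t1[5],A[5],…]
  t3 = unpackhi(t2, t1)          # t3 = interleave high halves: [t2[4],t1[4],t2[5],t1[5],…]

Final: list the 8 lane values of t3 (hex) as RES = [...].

  t0: 61 26 fa a0 3c 0f 76 ad
  t1: bf 3c 34 0f 3a 76 6c ad
  t2: 3a d4 76 03 6c a9 ad be
  t3: 6c 3a a9 76 ad 6c be ad

RES = [0x6c, 0x3a, 0xa9, 0x76, 0xad, 0x6c, 0xbe, 0xad]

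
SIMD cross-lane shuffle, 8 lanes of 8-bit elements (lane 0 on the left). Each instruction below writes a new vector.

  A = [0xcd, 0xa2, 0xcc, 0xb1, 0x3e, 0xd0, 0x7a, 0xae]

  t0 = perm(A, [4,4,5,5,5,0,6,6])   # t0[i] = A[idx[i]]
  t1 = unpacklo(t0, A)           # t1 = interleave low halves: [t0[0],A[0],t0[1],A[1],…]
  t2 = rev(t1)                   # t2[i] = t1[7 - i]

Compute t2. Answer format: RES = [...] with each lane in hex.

  t0: 3e 3e d0 d0 d0 cd 7a 7a
  t1: 3e cd 3e a2 d0 cc d0 b1
  t2: b1 d0 cc d0 a2 3e cd 3e

RES = [0xb1, 0xd0, 0xcc, 0xd0, 0xa2, 0x3e, 0xcd, 0x3e]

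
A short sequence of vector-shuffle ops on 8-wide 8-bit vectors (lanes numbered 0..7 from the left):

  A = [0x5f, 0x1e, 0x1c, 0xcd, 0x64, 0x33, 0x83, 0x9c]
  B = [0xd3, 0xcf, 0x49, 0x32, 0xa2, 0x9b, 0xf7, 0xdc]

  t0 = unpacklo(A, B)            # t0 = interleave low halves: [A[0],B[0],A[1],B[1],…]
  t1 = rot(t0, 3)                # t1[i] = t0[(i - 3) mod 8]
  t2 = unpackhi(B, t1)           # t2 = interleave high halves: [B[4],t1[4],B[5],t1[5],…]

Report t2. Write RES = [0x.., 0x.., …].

t0 = [0x5f, 0xd3, 0x1e, 0xcf, 0x1c, 0x49, 0xcd, 0x32]
t1 = [0x49, 0xcd, 0x32, 0x5f, 0xd3, 0x1e, 0xcf, 0x1c]
t2 = [0xa2, 0xd3, 0x9b, 0x1e, 0xf7, 0xcf, 0xdc, 0x1c]

RES = [ 0xa2  0xd3  0x9b  0x1e  0xf7  0xcf  0xdc  0x1c ]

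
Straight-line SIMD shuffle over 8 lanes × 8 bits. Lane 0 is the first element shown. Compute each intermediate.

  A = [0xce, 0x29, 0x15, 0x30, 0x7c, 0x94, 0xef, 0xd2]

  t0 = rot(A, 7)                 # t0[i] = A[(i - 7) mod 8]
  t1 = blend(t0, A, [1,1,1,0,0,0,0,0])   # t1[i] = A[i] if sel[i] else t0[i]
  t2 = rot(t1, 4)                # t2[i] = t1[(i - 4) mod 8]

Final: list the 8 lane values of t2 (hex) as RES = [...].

t0 = [0x29, 0x15, 0x30, 0x7c, 0x94, 0xef, 0xd2, 0xce]
t1 = [0xce, 0x29, 0x15, 0x7c, 0x94, 0xef, 0xd2, 0xce]
t2 = [0x94, 0xef, 0xd2, 0xce, 0xce, 0x29, 0x15, 0x7c]

RES = [0x94, 0xef, 0xd2, 0xce, 0xce, 0x29, 0x15, 0x7c]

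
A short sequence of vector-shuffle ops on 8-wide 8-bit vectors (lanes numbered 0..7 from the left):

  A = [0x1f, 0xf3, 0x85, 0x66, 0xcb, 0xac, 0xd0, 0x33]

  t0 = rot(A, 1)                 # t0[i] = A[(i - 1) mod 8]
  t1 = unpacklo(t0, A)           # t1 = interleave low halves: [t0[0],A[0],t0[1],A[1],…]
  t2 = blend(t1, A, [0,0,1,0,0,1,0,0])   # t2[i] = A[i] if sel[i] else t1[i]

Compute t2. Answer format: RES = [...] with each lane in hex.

t0 = [0x33, 0x1f, 0xf3, 0x85, 0x66, 0xcb, 0xac, 0xd0]
t1 = [0x33, 0x1f, 0x1f, 0xf3, 0xf3, 0x85, 0x85, 0x66]
t2 = [0x33, 0x1f, 0x85, 0xf3, 0xf3, 0xac, 0x85, 0x66]

RES = [ 0x33  0x1f  0x85  0xf3  0xf3  0xac  0x85  0x66 ]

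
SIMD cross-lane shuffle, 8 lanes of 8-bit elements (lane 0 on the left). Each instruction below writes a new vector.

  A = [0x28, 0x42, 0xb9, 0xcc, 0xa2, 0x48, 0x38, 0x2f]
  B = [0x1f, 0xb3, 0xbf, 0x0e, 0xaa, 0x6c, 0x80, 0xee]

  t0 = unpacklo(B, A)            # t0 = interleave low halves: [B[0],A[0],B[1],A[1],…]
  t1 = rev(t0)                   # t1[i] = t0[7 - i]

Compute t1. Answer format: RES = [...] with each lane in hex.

RES = [ 0xcc  0x0e  0xb9  0xbf  0x42  0xb3  0x28  0x1f ]

→ t0 |1f|28|b3|42|bf|b9|0e|cc|
→ t1 |cc|0e|b9|bf|42|b3|28|1f|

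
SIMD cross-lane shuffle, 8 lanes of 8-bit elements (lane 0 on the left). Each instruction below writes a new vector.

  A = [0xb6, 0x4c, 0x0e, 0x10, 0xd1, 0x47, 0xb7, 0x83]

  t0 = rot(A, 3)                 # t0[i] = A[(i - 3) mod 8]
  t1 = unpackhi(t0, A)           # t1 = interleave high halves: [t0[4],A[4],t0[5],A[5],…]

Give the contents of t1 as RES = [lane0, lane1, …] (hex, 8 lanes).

RES = [0x4c, 0xd1, 0x0e, 0x47, 0x10, 0xb7, 0xd1, 0x83]

t0 = [0x47, 0xb7, 0x83, 0xb6, 0x4c, 0x0e, 0x10, 0xd1]
t1 = [0x4c, 0xd1, 0x0e, 0x47, 0x10, 0xb7, 0xd1, 0x83]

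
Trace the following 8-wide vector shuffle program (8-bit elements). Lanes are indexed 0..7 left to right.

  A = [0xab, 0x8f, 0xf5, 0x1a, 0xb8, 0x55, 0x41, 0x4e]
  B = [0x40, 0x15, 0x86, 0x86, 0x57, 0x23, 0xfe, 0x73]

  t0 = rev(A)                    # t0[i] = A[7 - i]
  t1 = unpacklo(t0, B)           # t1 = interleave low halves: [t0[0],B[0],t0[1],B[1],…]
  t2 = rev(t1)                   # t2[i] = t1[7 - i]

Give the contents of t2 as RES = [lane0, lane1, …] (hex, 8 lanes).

→ t0 |4e|41|55|b8|1a|f5|8f|ab|
→ t1 |4e|40|41|15|55|86|b8|86|
→ t2 |86|b8|86|55|15|41|40|4e|

RES = [0x86, 0xb8, 0x86, 0x55, 0x15, 0x41, 0x40, 0x4e]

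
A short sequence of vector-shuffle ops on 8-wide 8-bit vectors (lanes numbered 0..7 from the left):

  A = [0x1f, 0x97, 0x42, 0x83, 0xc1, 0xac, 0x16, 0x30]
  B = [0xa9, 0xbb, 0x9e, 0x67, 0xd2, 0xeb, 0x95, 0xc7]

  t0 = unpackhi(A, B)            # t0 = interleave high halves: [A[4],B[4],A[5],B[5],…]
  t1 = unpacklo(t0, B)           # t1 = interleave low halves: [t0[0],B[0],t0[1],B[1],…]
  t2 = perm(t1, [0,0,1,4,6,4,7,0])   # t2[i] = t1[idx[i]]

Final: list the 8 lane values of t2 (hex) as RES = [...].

RES = [ 0xc1  0xc1  0xa9  0xac  0xeb  0xac  0x67  0xc1 ]

t0 = [0xc1, 0xd2, 0xac, 0xeb, 0x16, 0x95, 0x30, 0xc7]
t1 = [0xc1, 0xa9, 0xd2, 0xbb, 0xac, 0x9e, 0xeb, 0x67]
t2 = [0xc1, 0xc1, 0xa9, 0xac, 0xeb, 0xac, 0x67, 0xc1]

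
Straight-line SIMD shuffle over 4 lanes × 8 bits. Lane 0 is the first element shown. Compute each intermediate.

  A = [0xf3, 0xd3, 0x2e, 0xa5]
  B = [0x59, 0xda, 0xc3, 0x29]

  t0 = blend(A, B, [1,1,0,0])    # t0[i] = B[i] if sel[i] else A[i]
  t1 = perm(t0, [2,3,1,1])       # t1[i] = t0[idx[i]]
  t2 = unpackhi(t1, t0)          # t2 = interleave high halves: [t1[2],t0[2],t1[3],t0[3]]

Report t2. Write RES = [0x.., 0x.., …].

RES = [0xda, 0x2e, 0xda, 0xa5]

t0 = [0x59, 0xda, 0x2e, 0xa5]
t1 = [0x2e, 0xa5, 0xda, 0xda]
t2 = [0xda, 0x2e, 0xda, 0xa5]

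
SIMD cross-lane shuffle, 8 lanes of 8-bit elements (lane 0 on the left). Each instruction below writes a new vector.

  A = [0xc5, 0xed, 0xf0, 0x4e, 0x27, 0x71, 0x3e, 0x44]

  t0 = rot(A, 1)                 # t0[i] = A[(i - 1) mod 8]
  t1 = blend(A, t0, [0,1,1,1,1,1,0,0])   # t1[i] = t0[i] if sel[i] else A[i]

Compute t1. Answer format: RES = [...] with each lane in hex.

  t0: 44 c5 ed f0 4e 27 71 3e
  t1: c5 c5 ed f0 4e 27 3e 44

RES = [ 0xc5  0xc5  0xed  0xf0  0x4e  0x27  0x3e  0x44 ]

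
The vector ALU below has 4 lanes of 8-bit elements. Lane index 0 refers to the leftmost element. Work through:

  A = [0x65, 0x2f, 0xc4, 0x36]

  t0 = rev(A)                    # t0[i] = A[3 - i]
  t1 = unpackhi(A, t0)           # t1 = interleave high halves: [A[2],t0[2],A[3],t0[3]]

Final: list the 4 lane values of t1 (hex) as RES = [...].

RES = [0xc4, 0x2f, 0x36, 0x65]

  t0: 36 c4 2f 65
  t1: c4 2f 36 65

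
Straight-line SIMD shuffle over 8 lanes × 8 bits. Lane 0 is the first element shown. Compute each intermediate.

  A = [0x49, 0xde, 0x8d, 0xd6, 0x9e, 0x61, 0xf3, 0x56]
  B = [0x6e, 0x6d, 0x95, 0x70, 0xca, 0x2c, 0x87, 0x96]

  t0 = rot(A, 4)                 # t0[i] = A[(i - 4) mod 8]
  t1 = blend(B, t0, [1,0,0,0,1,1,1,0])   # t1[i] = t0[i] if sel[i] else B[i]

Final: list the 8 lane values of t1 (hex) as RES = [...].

  t0: 9e 61 f3 56 49 de 8d d6
  t1: 9e 6d 95 70 49 de 8d 96

RES = [0x9e, 0x6d, 0x95, 0x70, 0x49, 0xde, 0x8d, 0x96]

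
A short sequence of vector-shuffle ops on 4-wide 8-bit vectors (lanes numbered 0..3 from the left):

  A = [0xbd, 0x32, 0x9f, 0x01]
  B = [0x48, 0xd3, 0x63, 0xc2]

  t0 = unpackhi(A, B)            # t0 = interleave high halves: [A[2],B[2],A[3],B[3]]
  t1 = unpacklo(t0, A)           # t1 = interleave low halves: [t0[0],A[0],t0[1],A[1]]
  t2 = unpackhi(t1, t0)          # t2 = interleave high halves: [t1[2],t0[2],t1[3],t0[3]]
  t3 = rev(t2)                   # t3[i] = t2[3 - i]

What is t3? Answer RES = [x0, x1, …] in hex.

→ t0 |9f|63|01|c2|
→ t1 |9f|bd|63|32|
→ t2 |63|01|32|c2|
→ t3 |c2|32|01|63|

RES = [ 0xc2  0x32  0x01  0x63 ]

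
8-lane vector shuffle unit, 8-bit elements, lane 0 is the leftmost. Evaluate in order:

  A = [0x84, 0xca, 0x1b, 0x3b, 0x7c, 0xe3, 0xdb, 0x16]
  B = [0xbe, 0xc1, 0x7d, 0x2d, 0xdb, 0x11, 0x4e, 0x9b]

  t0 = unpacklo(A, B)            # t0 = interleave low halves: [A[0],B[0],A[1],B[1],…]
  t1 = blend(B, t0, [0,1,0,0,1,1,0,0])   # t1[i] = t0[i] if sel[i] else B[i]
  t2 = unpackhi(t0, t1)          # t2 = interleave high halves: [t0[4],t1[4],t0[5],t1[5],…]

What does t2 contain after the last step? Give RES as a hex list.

RES = [0x1b, 0x1b, 0x7d, 0x7d, 0x3b, 0x4e, 0x2d, 0x9b]

t0 = [0x84, 0xbe, 0xca, 0xc1, 0x1b, 0x7d, 0x3b, 0x2d]
t1 = [0xbe, 0xbe, 0x7d, 0x2d, 0x1b, 0x7d, 0x4e, 0x9b]
t2 = [0x1b, 0x1b, 0x7d, 0x7d, 0x3b, 0x4e, 0x2d, 0x9b]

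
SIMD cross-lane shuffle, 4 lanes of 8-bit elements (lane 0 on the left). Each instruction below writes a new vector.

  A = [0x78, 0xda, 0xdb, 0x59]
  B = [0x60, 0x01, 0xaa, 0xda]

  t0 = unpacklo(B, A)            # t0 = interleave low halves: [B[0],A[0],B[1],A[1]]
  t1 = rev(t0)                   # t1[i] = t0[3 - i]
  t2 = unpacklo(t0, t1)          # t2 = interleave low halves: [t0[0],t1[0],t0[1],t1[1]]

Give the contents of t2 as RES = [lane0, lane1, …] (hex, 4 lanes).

→ t0 |60|78|01|da|
→ t1 |da|01|78|60|
→ t2 |60|da|78|01|

RES = [ 0x60  0xda  0x78  0x01 ]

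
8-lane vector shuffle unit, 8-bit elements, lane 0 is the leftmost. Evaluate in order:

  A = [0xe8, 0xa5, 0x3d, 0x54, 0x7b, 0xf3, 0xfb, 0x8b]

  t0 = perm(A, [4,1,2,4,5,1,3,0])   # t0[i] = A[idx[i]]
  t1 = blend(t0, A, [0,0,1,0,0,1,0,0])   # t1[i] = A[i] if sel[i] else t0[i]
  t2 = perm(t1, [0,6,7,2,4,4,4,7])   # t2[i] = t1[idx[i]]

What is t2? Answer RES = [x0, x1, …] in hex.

RES = [0x7b, 0x54, 0xe8, 0x3d, 0xf3, 0xf3, 0xf3, 0xe8]

  t0: 7b a5 3d 7b f3 a5 54 e8
  t1: 7b a5 3d 7b f3 f3 54 e8
  t2: 7b 54 e8 3d f3 f3 f3 e8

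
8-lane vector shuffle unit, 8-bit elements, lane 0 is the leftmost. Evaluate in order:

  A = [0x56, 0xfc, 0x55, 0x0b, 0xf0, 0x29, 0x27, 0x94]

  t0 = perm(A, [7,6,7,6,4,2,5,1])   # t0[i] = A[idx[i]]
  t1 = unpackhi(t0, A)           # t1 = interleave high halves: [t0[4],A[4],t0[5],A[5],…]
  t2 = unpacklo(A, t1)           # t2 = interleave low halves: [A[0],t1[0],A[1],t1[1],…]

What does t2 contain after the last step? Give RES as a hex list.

t0 = [0x94, 0x27, 0x94, 0x27, 0xf0, 0x55, 0x29, 0xfc]
t1 = [0xf0, 0xf0, 0x55, 0x29, 0x29, 0x27, 0xfc, 0x94]
t2 = [0x56, 0xf0, 0xfc, 0xf0, 0x55, 0x55, 0x0b, 0x29]

RES = [0x56, 0xf0, 0xfc, 0xf0, 0x55, 0x55, 0x0b, 0x29]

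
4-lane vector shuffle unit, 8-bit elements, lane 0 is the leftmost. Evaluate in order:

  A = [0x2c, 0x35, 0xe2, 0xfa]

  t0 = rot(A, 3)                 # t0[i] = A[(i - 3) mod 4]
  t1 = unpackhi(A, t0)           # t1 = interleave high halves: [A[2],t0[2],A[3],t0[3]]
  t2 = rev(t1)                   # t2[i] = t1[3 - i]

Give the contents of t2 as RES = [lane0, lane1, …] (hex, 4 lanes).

→ t0 |35|e2|fa|2c|
→ t1 |e2|fa|fa|2c|
→ t2 |2c|fa|fa|e2|

RES = [ 0x2c  0xfa  0xfa  0xe2 ]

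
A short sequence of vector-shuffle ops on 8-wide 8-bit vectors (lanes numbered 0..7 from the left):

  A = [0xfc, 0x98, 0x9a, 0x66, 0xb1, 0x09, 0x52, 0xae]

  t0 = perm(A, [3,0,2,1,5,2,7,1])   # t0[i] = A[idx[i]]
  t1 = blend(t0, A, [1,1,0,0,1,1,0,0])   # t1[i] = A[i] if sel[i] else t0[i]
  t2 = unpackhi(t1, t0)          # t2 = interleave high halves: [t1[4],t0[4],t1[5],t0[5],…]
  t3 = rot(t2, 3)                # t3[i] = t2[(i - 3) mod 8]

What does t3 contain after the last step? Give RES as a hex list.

RES = [0xae, 0x98, 0x98, 0xb1, 0x09, 0x09, 0x9a, 0xae]

t0 = [0x66, 0xfc, 0x9a, 0x98, 0x09, 0x9a, 0xae, 0x98]
t1 = [0xfc, 0x98, 0x9a, 0x98, 0xb1, 0x09, 0xae, 0x98]
t2 = [0xb1, 0x09, 0x09, 0x9a, 0xae, 0xae, 0x98, 0x98]
t3 = [0xae, 0x98, 0x98, 0xb1, 0x09, 0x09, 0x9a, 0xae]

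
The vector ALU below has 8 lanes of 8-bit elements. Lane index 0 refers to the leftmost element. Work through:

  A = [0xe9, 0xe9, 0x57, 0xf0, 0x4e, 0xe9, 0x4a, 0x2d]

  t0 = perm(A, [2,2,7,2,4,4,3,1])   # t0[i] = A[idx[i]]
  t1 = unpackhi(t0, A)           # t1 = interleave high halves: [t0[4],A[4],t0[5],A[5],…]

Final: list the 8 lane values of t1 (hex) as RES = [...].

→ t0 |57|57|2d|57|4e|4e|f0|e9|
→ t1 |4e|4e|4e|e9|f0|4a|e9|2d|

RES = [0x4e, 0x4e, 0x4e, 0xe9, 0xf0, 0x4a, 0xe9, 0x2d]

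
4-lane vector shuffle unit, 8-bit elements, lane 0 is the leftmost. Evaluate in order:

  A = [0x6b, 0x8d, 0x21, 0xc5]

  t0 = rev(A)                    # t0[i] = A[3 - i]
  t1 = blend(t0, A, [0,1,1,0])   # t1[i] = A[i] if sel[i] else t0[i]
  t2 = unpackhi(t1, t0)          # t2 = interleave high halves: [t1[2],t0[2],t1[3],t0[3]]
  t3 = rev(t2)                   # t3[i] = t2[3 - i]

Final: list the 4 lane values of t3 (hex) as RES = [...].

t0 = [0xc5, 0x21, 0x8d, 0x6b]
t1 = [0xc5, 0x8d, 0x21, 0x6b]
t2 = [0x21, 0x8d, 0x6b, 0x6b]
t3 = [0x6b, 0x6b, 0x8d, 0x21]

RES = [ 0x6b  0x6b  0x8d  0x21 ]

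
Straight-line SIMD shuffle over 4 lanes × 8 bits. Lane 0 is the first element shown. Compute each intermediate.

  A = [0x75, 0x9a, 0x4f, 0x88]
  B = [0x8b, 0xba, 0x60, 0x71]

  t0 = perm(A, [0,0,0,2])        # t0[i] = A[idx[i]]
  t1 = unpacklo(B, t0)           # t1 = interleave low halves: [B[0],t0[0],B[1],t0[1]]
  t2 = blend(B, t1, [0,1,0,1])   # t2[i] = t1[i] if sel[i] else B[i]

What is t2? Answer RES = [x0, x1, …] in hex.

RES = [ 0x8b  0x75  0x60  0x75 ]

t0 = [0x75, 0x75, 0x75, 0x4f]
t1 = [0x8b, 0x75, 0xba, 0x75]
t2 = [0x8b, 0x75, 0x60, 0x75]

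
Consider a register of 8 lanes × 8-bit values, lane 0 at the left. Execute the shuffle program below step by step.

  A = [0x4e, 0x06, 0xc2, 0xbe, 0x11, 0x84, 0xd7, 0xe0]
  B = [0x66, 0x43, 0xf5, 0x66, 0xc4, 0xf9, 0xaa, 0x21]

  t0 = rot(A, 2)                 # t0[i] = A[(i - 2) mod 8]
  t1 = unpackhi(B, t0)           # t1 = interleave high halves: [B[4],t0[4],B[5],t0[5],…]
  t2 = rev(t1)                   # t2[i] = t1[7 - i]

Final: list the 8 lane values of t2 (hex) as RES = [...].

RES = [ 0x84  0x21  0x11  0xaa  0xbe  0xf9  0xc2  0xc4 ]

  t0: d7 e0 4e 06 c2 be 11 84
  t1: c4 c2 f9 be aa 11 21 84
  t2: 84 21 11 aa be f9 c2 c4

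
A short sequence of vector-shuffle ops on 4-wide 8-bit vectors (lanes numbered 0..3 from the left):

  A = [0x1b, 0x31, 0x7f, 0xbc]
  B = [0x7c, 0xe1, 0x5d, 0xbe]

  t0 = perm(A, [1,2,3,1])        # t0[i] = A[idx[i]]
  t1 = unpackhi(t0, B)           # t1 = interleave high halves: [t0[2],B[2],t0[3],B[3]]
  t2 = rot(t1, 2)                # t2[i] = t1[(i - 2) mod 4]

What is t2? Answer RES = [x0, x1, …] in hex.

  t0: 31 7f bc 31
  t1: bc 5d 31 be
  t2: 31 be bc 5d

RES = [ 0x31  0xbe  0xbc  0x5d ]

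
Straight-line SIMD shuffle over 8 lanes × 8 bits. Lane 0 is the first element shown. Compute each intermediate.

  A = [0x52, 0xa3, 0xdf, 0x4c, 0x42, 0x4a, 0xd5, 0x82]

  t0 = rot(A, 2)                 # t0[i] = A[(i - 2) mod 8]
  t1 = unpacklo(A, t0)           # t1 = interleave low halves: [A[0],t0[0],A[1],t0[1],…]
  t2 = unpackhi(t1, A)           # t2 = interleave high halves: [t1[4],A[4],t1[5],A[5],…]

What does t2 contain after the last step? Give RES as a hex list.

  t0: d5 82 52 a3 df 4c 42 4a
  t1: 52 d5 a3 82 df 52 4c a3
  t2: df 42 52 4a 4c d5 a3 82

RES = [ 0xdf  0x42  0x52  0x4a  0x4c  0xd5  0xa3  0x82 ]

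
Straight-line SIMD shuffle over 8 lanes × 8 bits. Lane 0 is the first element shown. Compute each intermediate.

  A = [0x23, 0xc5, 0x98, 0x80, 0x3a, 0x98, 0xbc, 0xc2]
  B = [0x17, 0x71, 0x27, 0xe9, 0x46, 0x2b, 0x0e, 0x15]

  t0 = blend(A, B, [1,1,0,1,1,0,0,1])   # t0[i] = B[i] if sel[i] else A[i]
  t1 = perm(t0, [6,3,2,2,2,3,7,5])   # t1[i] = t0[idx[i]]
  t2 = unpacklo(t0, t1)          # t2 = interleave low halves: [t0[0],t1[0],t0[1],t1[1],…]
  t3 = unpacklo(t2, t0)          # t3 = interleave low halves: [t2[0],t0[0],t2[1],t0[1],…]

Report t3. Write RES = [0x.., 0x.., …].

RES = [ 0x17  0x17  0xbc  0x71  0x71  0x98  0xe9  0xe9 ]

  t0: 17 71 98 e9 46 98 bc 15
  t1: bc e9 98 98 98 e9 15 98
  t2: 17 bc 71 e9 98 98 e9 98
  t3: 17 17 bc 71 71 98 e9 e9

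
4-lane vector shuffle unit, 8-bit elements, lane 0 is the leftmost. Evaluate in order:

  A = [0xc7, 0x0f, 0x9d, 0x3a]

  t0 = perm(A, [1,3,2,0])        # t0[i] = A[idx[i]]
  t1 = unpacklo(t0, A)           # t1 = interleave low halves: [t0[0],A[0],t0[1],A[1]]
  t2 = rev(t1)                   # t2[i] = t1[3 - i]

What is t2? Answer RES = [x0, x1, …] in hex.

RES = [0x0f, 0x3a, 0xc7, 0x0f]

t0 = [0x0f, 0x3a, 0x9d, 0xc7]
t1 = [0x0f, 0xc7, 0x3a, 0x0f]
t2 = [0x0f, 0x3a, 0xc7, 0x0f]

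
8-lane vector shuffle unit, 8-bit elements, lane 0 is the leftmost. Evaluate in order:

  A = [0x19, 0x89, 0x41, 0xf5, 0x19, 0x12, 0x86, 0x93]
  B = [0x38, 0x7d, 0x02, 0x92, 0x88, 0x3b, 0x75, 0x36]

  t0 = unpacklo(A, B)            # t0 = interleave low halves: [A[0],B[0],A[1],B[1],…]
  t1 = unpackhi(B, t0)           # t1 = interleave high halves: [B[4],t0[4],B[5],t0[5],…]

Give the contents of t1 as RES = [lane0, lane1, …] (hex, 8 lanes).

RES = [0x88, 0x41, 0x3b, 0x02, 0x75, 0xf5, 0x36, 0x92]

  t0: 19 38 89 7d 41 02 f5 92
  t1: 88 41 3b 02 75 f5 36 92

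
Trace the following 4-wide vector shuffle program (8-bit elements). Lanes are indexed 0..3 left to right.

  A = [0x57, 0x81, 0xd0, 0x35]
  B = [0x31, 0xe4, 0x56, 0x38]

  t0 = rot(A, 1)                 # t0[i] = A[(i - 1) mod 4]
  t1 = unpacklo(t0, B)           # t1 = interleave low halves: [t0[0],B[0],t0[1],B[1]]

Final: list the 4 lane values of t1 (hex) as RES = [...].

RES = [0x35, 0x31, 0x57, 0xe4]

  t0: 35 57 81 d0
  t1: 35 31 57 e4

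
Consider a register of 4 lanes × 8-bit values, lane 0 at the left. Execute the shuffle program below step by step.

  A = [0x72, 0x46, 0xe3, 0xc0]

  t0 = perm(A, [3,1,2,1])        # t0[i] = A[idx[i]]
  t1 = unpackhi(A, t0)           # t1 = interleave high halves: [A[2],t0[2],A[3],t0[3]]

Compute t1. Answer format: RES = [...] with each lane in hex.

  t0: c0 46 e3 46
  t1: e3 e3 c0 46

RES = [ 0xe3  0xe3  0xc0  0x46 ]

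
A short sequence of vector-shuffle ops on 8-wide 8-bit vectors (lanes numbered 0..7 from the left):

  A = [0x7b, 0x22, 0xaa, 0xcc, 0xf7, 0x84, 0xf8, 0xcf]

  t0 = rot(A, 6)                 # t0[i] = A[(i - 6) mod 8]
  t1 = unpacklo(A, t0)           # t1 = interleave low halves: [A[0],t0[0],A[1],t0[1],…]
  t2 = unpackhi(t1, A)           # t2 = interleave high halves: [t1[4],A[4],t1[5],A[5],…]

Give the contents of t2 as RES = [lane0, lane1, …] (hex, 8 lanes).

  t0: aa cc f7 84 f8 cf 7b 22
  t1: 7b aa 22 cc aa f7 cc 84
  t2: aa f7 f7 84 cc f8 84 cf

RES = [0xaa, 0xf7, 0xf7, 0x84, 0xcc, 0xf8, 0x84, 0xcf]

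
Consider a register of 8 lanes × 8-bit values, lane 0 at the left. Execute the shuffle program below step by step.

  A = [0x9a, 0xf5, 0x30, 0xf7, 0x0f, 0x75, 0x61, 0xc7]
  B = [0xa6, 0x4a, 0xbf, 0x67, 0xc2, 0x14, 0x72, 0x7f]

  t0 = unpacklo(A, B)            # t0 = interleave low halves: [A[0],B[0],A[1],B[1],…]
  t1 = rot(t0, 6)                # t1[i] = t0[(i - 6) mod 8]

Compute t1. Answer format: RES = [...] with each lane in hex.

RES = [0xf5, 0x4a, 0x30, 0xbf, 0xf7, 0x67, 0x9a, 0xa6]

  t0: 9a a6 f5 4a 30 bf f7 67
  t1: f5 4a 30 bf f7 67 9a a6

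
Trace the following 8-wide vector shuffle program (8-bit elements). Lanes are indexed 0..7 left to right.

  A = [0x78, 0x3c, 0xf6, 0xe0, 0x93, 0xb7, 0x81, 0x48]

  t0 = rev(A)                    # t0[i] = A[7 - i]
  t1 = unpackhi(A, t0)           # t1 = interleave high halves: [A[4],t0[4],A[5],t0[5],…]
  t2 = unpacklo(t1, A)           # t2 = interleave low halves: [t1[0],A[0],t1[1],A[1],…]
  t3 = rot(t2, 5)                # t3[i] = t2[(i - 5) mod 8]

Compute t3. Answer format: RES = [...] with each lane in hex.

→ t0 |48|81|b7|93|e0|f6|3c|78|
→ t1 |93|e0|b7|f6|81|3c|48|78|
→ t2 |93|78|e0|3c|b7|f6|f6|e0|
→ t3 |3c|b7|f6|f6|e0|93|78|e0|

RES = [ 0x3c  0xb7  0xf6  0xf6  0xe0  0x93  0x78  0xe0 ]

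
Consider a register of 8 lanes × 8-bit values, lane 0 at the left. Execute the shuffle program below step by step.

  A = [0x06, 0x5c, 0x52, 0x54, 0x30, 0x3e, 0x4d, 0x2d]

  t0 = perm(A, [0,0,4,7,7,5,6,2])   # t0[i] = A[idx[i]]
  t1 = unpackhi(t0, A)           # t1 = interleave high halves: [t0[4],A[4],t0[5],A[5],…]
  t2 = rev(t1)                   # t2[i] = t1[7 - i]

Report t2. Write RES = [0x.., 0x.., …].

  t0: 06 06 30 2d 2d 3e 4d 52
  t1: 2d 30 3e 3e 4d 4d 52 2d
  t2: 2d 52 4d 4d 3e 3e 30 2d

RES = [ 0x2d  0x52  0x4d  0x4d  0x3e  0x3e  0x30  0x2d ]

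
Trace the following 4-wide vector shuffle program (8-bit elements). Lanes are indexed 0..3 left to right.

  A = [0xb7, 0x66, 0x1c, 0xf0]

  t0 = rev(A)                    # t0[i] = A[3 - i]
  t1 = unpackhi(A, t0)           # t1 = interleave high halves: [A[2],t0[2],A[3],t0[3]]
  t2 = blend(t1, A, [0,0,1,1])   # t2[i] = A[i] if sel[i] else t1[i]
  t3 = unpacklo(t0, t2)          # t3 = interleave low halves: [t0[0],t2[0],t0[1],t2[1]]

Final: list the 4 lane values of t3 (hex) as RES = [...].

  t0: f0 1c 66 b7
  t1: 1c 66 f0 b7
  t2: 1c 66 1c f0
  t3: f0 1c 1c 66

RES = [0xf0, 0x1c, 0x1c, 0x66]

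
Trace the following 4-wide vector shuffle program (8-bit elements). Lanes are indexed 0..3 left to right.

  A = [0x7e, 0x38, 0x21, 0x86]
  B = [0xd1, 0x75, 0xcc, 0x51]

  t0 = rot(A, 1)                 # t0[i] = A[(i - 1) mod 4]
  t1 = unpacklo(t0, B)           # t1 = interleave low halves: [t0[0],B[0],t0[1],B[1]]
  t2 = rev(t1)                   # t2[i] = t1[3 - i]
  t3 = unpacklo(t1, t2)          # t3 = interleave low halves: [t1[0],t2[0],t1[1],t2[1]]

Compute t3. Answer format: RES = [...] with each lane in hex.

RES = [ 0x86  0x75  0xd1  0x7e ]

t0 = [0x86, 0x7e, 0x38, 0x21]
t1 = [0x86, 0xd1, 0x7e, 0x75]
t2 = [0x75, 0x7e, 0xd1, 0x86]
t3 = [0x86, 0x75, 0xd1, 0x7e]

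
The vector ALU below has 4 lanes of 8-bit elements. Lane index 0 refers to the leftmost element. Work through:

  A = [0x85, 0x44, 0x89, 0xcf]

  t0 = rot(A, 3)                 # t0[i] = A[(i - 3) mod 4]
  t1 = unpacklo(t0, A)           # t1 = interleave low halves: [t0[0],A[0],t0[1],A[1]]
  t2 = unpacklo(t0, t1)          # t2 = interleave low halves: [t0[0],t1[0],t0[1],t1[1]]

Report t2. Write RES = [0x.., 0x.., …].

RES = [ 0x44  0x44  0x89  0x85 ]

t0 = [0x44, 0x89, 0xcf, 0x85]
t1 = [0x44, 0x85, 0x89, 0x44]
t2 = [0x44, 0x44, 0x89, 0x85]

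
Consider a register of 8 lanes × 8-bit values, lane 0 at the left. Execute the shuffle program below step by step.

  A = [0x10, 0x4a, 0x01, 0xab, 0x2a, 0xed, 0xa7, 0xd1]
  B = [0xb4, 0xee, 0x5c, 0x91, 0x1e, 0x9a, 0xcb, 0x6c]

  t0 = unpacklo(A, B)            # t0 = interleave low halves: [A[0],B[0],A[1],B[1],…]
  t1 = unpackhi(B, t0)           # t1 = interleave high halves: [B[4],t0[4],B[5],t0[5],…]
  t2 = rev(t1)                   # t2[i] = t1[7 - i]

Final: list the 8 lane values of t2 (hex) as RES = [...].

  t0: 10 b4 4a ee 01 5c ab 91
  t1: 1e 01 9a 5c cb ab 6c 91
  t2: 91 6c ab cb 5c 9a 01 1e

RES = [ 0x91  0x6c  0xab  0xcb  0x5c  0x9a  0x01  0x1e ]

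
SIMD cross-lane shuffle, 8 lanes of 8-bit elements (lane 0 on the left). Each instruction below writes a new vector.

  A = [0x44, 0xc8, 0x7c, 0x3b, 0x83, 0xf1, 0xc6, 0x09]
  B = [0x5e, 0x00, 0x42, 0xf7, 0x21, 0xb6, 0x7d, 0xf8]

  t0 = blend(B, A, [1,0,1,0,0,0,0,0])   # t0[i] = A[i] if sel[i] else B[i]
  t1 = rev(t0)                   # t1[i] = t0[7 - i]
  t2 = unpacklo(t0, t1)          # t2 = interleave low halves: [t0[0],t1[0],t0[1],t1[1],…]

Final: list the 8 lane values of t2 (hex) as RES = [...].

RES = [ 0x44  0xf8  0x00  0x7d  0x7c  0xb6  0xf7  0x21 ]

t0 = [0x44, 0x00, 0x7c, 0xf7, 0x21, 0xb6, 0x7d, 0xf8]
t1 = [0xf8, 0x7d, 0xb6, 0x21, 0xf7, 0x7c, 0x00, 0x44]
t2 = [0x44, 0xf8, 0x00, 0x7d, 0x7c, 0xb6, 0xf7, 0x21]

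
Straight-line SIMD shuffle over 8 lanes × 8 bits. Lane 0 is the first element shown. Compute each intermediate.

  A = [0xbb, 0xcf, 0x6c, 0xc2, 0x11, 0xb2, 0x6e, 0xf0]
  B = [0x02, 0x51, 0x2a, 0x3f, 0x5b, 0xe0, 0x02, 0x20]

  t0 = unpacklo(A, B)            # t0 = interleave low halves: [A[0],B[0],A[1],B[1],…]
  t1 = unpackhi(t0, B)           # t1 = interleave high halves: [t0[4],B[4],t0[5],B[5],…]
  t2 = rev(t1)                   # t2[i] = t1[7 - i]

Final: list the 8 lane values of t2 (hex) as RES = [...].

  t0: bb 02 cf 51 6c 2a c2 3f
  t1: 6c 5b 2a e0 c2 02 3f 20
  t2: 20 3f 02 c2 e0 2a 5b 6c

RES = [ 0x20  0x3f  0x02  0xc2  0xe0  0x2a  0x5b  0x6c ]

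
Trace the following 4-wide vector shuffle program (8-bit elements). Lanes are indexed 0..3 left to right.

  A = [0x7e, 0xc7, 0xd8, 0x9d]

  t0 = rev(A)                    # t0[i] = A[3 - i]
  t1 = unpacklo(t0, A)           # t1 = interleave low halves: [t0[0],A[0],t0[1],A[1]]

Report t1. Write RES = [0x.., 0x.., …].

  t0: 9d d8 c7 7e
  t1: 9d 7e d8 c7

RES = [0x9d, 0x7e, 0xd8, 0xc7]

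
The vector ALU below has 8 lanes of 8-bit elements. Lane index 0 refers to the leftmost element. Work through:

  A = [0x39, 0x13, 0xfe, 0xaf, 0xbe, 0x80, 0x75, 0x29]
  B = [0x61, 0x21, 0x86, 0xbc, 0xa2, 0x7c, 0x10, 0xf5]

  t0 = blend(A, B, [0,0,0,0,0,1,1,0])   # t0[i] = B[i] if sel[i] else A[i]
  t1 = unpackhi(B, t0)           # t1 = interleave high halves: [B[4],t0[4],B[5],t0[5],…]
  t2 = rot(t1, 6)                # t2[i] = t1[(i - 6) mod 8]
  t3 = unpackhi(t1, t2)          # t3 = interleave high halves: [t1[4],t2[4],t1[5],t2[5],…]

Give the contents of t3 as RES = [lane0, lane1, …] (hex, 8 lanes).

RES = [0x10, 0xf5, 0x10, 0x29, 0xf5, 0xa2, 0x29, 0xbe]

  t0: 39 13 fe af be 7c 10 29
  t1: a2 be 7c 7c 10 10 f5 29
  t2: 7c 7c 10 10 f5 29 a2 be
  t3: 10 f5 10 29 f5 a2 29 be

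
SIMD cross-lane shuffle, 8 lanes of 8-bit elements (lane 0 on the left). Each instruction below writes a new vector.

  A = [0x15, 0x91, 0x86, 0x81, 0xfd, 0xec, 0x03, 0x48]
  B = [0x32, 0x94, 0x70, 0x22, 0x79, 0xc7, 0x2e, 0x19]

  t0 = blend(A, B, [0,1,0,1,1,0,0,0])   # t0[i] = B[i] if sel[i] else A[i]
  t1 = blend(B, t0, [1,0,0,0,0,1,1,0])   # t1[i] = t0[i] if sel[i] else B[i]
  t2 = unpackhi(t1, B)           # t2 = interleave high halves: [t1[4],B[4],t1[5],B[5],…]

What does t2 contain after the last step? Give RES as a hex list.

RES = [0x79, 0x79, 0xec, 0xc7, 0x03, 0x2e, 0x19, 0x19]

→ t0 |15|94|86|22|79|ec|03|48|
→ t1 |15|94|70|22|79|ec|03|19|
→ t2 |79|79|ec|c7|03|2e|19|19|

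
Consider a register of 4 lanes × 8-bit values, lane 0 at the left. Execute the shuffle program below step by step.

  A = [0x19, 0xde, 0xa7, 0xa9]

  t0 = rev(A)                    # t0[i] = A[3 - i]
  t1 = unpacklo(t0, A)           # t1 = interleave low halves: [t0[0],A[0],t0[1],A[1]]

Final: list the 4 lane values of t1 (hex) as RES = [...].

t0 = [0xa9, 0xa7, 0xde, 0x19]
t1 = [0xa9, 0x19, 0xa7, 0xde]

RES = [0xa9, 0x19, 0xa7, 0xde]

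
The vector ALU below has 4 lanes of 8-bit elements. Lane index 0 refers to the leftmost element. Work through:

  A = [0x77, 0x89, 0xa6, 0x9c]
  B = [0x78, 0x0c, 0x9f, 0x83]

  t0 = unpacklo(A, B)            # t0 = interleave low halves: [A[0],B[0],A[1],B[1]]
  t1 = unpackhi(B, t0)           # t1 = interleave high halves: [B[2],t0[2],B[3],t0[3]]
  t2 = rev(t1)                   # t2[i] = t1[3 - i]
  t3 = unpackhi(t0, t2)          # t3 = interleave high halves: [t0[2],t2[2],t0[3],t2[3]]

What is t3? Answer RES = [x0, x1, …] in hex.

RES = [0x89, 0x89, 0x0c, 0x9f]

→ t0 |77|78|89|0c|
→ t1 |9f|89|83|0c|
→ t2 |0c|83|89|9f|
→ t3 |89|89|0c|9f|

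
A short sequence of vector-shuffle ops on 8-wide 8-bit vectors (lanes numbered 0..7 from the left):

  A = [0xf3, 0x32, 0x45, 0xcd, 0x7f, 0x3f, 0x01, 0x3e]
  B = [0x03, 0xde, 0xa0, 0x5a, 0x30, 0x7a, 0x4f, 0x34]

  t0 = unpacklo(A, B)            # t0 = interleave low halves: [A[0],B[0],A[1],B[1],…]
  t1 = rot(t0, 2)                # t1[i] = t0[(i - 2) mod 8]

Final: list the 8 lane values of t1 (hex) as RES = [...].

  t0: f3 03 32 de 45 a0 cd 5a
  t1: cd 5a f3 03 32 de 45 a0

RES = [ 0xcd  0x5a  0xf3  0x03  0x32  0xde  0x45  0xa0 ]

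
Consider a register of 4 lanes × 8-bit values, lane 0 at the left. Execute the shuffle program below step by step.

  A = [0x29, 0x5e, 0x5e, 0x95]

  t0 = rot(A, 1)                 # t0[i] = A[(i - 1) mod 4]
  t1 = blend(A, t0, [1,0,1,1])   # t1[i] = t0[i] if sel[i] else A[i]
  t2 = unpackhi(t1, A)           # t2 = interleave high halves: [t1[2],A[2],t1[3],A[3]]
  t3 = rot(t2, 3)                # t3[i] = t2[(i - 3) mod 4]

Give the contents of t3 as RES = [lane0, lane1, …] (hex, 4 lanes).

RES = [ 0x5e  0x5e  0x95  0x5e ]

t0 = [0x95, 0x29, 0x5e, 0x5e]
t1 = [0x95, 0x5e, 0x5e, 0x5e]
t2 = [0x5e, 0x5e, 0x5e, 0x95]
t3 = [0x5e, 0x5e, 0x95, 0x5e]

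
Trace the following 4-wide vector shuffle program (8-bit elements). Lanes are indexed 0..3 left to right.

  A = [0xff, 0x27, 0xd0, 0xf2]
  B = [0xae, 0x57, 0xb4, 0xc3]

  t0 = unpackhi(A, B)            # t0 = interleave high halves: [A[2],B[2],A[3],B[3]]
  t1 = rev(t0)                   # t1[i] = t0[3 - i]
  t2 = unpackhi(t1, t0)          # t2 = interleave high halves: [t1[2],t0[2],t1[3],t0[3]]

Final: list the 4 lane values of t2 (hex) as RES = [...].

RES = [ 0xb4  0xf2  0xd0  0xc3 ]

→ t0 |d0|b4|f2|c3|
→ t1 |c3|f2|b4|d0|
→ t2 |b4|f2|d0|c3|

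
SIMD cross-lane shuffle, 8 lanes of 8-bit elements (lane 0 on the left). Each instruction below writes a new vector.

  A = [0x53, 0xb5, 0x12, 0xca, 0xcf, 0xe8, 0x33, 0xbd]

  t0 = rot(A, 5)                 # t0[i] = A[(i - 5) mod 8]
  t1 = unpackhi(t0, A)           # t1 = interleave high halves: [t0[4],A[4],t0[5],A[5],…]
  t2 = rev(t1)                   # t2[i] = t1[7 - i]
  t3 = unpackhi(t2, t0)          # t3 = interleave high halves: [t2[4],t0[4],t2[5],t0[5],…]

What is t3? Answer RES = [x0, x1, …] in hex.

RES = [0xe8, 0xbd, 0x53, 0x53, 0xcf, 0xb5, 0xbd, 0x12]

→ t0 |ca|cf|e8|33|bd|53|b5|12|
→ t1 |bd|cf|53|e8|b5|33|12|bd|
→ t2 |bd|12|33|b5|e8|53|cf|bd|
→ t3 |e8|bd|53|53|cf|b5|bd|12|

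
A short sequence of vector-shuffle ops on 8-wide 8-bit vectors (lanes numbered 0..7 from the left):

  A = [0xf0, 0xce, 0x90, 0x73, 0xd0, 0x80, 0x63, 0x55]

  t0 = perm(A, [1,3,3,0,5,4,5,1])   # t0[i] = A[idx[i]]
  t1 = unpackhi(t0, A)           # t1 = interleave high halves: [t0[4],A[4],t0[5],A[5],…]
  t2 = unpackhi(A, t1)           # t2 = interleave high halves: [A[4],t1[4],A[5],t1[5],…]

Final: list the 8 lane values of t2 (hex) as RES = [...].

RES = [0xd0, 0x80, 0x80, 0x63, 0x63, 0xce, 0x55, 0x55]

t0 = [0xce, 0x73, 0x73, 0xf0, 0x80, 0xd0, 0x80, 0xce]
t1 = [0x80, 0xd0, 0xd0, 0x80, 0x80, 0x63, 0xce, 0x55]
t2 = [0xd0, 0x80, 0x80, 0x63, 0x63, 0xce, 0x55, 0x55]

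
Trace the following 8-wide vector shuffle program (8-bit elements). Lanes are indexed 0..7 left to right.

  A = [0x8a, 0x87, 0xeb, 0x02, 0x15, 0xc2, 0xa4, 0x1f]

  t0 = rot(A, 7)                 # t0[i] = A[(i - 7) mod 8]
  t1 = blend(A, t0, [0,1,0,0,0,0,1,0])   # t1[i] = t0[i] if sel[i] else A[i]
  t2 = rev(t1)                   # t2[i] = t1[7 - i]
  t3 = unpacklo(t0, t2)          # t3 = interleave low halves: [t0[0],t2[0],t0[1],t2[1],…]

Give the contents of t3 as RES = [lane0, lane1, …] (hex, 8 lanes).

→ t0 |87|eb|02|15|c2|a4|1f|8a|
→ t1 |8a|eb|eb|02|15|c2|1f|1f|
→ t2 |1f|1f|c2|15|02|eb|eb|8a|
→ t3 |87|1f|eb|1f|02|c2|15|15|

RES = [0x87, 0x1f, 0xeb, 0x1f, 0x02, 0xc2, 0x15, 0x15]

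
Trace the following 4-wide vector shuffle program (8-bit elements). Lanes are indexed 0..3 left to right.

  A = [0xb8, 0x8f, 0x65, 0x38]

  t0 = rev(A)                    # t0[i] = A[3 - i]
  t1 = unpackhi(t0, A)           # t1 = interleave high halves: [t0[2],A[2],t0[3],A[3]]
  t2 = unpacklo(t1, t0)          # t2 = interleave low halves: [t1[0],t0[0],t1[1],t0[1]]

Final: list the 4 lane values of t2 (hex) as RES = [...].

t0 = [0x38, 0x65, 0x8f, 0xb8]
t1 = [0x8f, 0x65, 0xb8, 0x38]
t2 = [0x8f, 0x38, 0x65, 0x65]

RES = [ 0x8f  0x38  0x65  0x65 ]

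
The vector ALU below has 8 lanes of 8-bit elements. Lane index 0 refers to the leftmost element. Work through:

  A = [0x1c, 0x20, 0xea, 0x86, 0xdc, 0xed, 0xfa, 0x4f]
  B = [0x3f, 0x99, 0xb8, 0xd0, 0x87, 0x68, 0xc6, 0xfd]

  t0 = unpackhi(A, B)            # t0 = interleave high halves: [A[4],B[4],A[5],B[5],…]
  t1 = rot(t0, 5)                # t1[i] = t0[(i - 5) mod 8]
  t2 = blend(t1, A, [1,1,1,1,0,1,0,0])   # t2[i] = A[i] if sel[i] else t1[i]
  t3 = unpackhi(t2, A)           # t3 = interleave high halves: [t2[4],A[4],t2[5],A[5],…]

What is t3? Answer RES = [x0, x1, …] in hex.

RES = [0xfd, 0xdc, 0xed, 0xed, 0x87, 0xfa, 0xed, 0x4f]

→ t0 |dc|87|ed|68|fa|c6|4f|fd|
→ t1 |68|fa|c6|4f|fd|dc|87|ed|
→ t2 |1c|20|ea|86|fd|ed|87|ed|
→ t3 |fd|dc|ed|ed|87|fa|ed|4f|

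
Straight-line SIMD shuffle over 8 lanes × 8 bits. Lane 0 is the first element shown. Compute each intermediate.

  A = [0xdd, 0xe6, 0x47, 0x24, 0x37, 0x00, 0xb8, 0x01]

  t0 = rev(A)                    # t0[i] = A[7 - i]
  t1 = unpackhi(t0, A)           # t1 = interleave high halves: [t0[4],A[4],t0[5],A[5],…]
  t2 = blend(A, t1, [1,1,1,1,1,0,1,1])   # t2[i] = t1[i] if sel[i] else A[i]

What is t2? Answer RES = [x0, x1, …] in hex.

t0 = [0x01, 0xb8, 0x00, 0x37, 0x24, 0x47, 0xe6, 0xdd]
t1 = [0x24, 0x37, 0x47, 0x00, 0xe6, 0xb8, 0xdd, 0x01]
t2 = [0x24, 0x37, 0x47, 0x00, 0xe6, 0x00, 0xdd, 0x01]

RES = [0x24, 0x37, 0x47, 0x00, 0xe6, 0x00, 0xdd, 0x01]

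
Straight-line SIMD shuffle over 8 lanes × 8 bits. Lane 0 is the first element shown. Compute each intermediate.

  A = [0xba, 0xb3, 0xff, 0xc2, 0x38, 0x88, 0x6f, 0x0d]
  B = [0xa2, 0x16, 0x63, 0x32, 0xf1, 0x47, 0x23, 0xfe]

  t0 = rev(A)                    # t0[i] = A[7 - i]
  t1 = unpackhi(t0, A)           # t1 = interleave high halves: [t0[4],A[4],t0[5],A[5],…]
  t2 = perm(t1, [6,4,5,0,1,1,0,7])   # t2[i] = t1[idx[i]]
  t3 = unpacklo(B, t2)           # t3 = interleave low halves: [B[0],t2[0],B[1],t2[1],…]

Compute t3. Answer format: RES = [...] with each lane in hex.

t0 = [0x0d, 0x6f, 0x88, 0x38, 0xc2, 0xff, 0xb3, 0xba]
t1 = [0xc2, 0x38, 0xff, 0x88, 0xb3, 0x6f, 0xba, 0x0d]
t2 = [0xba, 0xb3, 0x6f, 0xc2, 0x38, 0x38, 0xc2, 0x0d]
t3 = [0xa2, 0xba, 0x16, 0xb3, 0x63, 0x6f, 0x32, 0xc2]

RES = [0xa2, 0xba, 0x16, 0xb3, 0x63, 0x6f, 0x32, 0xc2]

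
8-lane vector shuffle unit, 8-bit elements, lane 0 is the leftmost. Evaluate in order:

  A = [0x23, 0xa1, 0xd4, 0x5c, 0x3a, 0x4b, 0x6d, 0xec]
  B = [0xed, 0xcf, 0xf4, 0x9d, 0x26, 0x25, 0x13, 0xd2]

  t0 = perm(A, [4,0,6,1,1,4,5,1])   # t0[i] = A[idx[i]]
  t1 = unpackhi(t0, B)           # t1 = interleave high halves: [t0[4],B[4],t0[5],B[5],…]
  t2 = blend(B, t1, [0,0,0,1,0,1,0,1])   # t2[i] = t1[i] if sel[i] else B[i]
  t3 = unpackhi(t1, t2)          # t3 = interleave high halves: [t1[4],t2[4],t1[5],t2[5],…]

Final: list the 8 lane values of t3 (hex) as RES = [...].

  t0: 3a 23 6d a1 a1 3a 4b a1
  t1: a1 26 3a 25 4b 13 a1 d2
  t2: ed cf f4 25 26 13 13 d2
  t3: 4b 26 13 13 a1 13 d2 d2

RES = [ 0x4b  0x26  0x13  0x13  0xa1  0x13  0xd2  0xd2 ]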